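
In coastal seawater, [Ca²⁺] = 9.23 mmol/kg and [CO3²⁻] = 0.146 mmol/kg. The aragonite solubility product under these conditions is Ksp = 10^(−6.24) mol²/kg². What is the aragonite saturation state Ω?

Ω = 2.34

Ksp = 10^(−6.24) = 5.754×10^-7
Ω = [Ca²⁺][CO3²⁻]/Ksp = (9.23×10^-3)(0.146×10^-3) / 5.754×10^-7 = 2.34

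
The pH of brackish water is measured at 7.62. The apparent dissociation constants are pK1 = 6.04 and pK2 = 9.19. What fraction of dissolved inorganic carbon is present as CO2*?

α₀ = 1 / (1 + K1/[H⁺] + K1K2/[H⁺]²) = 1 / (1 + 10^+1.58 + 10^+0.01)
   = 1 / (1 + 38.019 + 1.0233) = 1/40.042 = 0.02497

α₀ = 0.0250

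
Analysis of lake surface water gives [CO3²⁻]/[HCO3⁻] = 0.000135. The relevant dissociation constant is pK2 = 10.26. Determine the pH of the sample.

From K2 = [H⁺][CO3²⁻]/[HCO3⁻]:  pH = pK2 + log₁₀([CO3²⁻]/[HCO3⁻])
log₁₀(0.000135) = -3.870
pH = 10.26 + (-3.870) = 6.39

pH = 6.39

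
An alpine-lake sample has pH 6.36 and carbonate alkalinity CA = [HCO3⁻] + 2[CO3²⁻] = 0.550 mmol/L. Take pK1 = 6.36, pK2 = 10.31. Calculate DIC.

CA = [HCO3⁻] + 2[CO3²⁻] = (α₁ + 2α₂)·DIC
At pH 6.36: [H⁺]/K1 = 10^0.00 = 1.0000, K2/[H⁺] = 10^-3.95 = 0.00011220
α₁ = 1/(1 + 1.0000 + 0.00011220) = 1/2.0001 = 0.5000; α₂ = α₁·K2/[H⁺] = 5.610×10^-5
α₁ + 2α₂ = 0.5001
DIC = CA / (α₁ + 2α₂) = 0.550 / 0.5001 = 1.10 mmol/L

DIC = 1.10 mmol/L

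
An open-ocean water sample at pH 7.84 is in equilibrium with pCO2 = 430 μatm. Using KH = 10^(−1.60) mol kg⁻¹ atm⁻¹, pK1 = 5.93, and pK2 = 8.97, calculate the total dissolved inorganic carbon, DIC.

DIC = 0.954 mmol/kg

[CO2*] = KH · pCO2 = 10^(−1.60) × 430×10^-6 = 1.080×10^-5 mol/kg
α₀ = 1/(1 + K1/[H⁺] + K1K2/[H⁺]²) = 1/(1 + 10^+1.91 + 10^+0.78) = 0.01132
DIC = [CO2*]/α₀ = 1.080×10^-5 / 0.01132 = 0.954 mmol/kg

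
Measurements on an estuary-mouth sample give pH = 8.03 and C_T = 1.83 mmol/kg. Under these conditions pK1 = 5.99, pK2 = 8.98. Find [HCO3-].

α₁ = 1 / (1 + [H⁺]/K1 + K2/[H⁺]) = 1 / (1 + 10^-2.04 + 10^-0.95)
   = 1 / (1 + 0.0091201 + 0.11220) = 1/1.1213 = 0.8918
[HCO3⁻] = α₁ × DIC = 0.8918 × 1.83 = 1.63 mmol/kg

[HCO3⁻] = 1.63 mmol/kg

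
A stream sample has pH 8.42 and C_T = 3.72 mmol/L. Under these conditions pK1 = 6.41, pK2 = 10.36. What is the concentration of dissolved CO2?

α₀ = 1 / (1 + K1/[H⁺] + K1K2/[H⁺]²) = 1 / (1 + 10^+2.01 + 10^+0.07)
   = 1 / (1 + 102.33 + 1.1749) = 1/104.50 = 0.009569
[CO2*] = α₀ × DIC = 0.009569 × 3.72 = 0.0356 mmol/L

[CO2*] = 0.0356 mmol/L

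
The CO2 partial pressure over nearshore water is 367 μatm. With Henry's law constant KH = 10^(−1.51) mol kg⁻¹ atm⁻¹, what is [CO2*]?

KH = 10^(−1.51) = 3.090×10^-2 mol kg⁻¹ atm⁻¹
[CO2*] = KH · pCO2 = 3.090×10^-2 × 367×10^-6 atm = 1.13×10^-5 mol/kg

[CO2*] = 11.3 μmol/kg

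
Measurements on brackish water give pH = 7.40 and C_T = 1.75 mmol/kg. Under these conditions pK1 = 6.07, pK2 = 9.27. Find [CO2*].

α₀ = 1 / (1 + K1/[H⁺] + K1K2/[H⁺]²) = 1 / (1 + 10^+1.33 + 10^-0.54)
   = 1 / (1 + 21.380 + 0.28840) = 1/22.668 = 0.04412
[CO2*] = α₀ × DIC = 0.04412 × 1.75 = 0.0772 mmol/kg

[CO2*] = 0.0772 mmol/kg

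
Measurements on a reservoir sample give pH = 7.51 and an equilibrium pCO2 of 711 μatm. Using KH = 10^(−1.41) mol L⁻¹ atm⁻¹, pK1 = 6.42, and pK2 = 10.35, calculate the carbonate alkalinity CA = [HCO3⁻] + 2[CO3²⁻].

[CO2*] = KH · pCO2 = 10^(−1.41) × 711×10^-6 = 2.766×10^-5 mol/L
α₀ = 1/(1 + K1/[H⁺] + K1K2/[H⁺]²) = 1/(1 + 10^+1.09 + 10^-1.75) = 0.07507
DIC = [CO2*]/α₀ = 2.766×10^-5 / 0.07507 = 0.3685 mmol/L
CA = (α₁ + 2α₂)·DIC = (0.9236 + 2×0.001335) × 0.3685 = 0.341 mmol/L

CA = 0.341 mmol/L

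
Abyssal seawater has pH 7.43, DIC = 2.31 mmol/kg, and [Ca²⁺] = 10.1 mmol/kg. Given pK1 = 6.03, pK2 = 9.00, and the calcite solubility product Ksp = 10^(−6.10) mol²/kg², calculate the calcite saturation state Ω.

Ω = 0.741

α₂ = 1 / (1 + [H⁺]/K2 + [H⁺]²/(K1K2)) = 1 / (1 + 10^+1.57 + 10^+0.17)
   = 1 / (1 + 37.154 + 1.4791) = 1/39.633 = 0.02523
[CO3²⁻] = α₂ × DIC = 0.02523 × 2.31 = 0.05829 mmol/kg
Ksp = 10^(−6.10) = 7.943×10^-7
Ω = [Ca²⁺][CO3²⁻]/Ksp = (10.1×10^-3)(5.829×10^-5) / 7.943×10^-7 = 0.741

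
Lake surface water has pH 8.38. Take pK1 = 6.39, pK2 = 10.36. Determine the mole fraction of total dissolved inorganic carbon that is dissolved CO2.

α₀ = 0.0100

α₀ = 1 / (1 + K1/[H⁺] + K1K2/[H⁺]²) = 1 / (1 + 10^+1.99 + 10^+0.01)
   = 1 / (1 + 97.724 + 1.0233) = 1/99.747 = 0.01003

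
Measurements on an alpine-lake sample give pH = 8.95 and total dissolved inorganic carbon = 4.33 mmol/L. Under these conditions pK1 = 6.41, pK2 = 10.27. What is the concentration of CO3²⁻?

[CO3²⁻] = 0.197 mmol/L

α₂ = 1 / (1 + [H⁺]/K2 + [H⁺]²/(K1K2)) = 1 / (1 + 10^+1.32 + 10^-1.22)
   = 1 / (1 + 20.893 + 0.060256) = 1/21.953 = 0.04555
[CO3²⁻] = α₂ × DIC = 0.04555 × 4.33 = 0.197 mmol/L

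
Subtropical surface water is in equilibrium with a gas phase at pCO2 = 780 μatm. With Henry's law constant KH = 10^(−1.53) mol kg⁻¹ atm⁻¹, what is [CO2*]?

[CO2*] = 23.0 μmol/kg

KH = 10^(−1.53) = 2.951×10^-2 mol kg⁻¹ atm⁻¹
[CO2*] = KH · pCO2 = 2.951×10^-2 × 780×10^-6 atm = 2.30×10^-5 mol/kg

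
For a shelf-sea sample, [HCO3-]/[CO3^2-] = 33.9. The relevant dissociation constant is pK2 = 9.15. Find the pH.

From K2 = [H⁺][CO3^2-]/[HCO3-]:  pH = pK2 − log₁₀([HCO3-]/[CO3^2-])
log₁₀(33.9) = +1.530
pH = 9.15 − (+1.530) = 7.62

pH = 7.62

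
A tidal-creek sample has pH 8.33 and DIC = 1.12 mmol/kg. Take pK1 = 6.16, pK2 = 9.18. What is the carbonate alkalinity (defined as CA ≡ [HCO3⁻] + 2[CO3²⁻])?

CA = 1.25 mmol/kg

CA = [HCO3⁻] + 2[CO3²⁻] = (α₁ + 2α₂)·DIC
At pH 8.33: [H⁺]/K1 = 10^-2.17 = 0.0067608, K2/[H⁺] = 10^-0.85 = 0.14125
α₁ = 1/(1 + 0.0067608 + 0.14125) = 1/1.1480 = 0.8711; α₂ = α₁·K2/[H⁺] = 0.1230
α₁ + 2α₂ = 1.1172
CA = 1.1172 × 1.12 = 1.25 mmol/kg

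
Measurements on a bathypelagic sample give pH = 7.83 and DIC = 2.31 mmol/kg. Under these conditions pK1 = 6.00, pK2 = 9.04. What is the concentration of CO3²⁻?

α₂ = 1 / (1 + [H⁺]/K2 + [H⁺]²/(K1K2)) = 1 / (1 + 10^+1.21 + 10^-0.62)
   = 1 / (1 + 16.218 + 0.23988) = 1/17.458 = 0.05728
[CO3²⁻] = α₂ × DIC = 0.05728 × 2.31 = 0.132 mmol/kg

[CO3²⁻] = 0.132 mmol/kg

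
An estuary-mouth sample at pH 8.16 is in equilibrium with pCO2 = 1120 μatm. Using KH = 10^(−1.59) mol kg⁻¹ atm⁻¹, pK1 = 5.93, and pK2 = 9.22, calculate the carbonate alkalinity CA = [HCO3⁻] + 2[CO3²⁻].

[CO2*] = KH · pCO2 = 10^(−1.59) × 1120×10^-6 = 2.879×10^-5 mol/kg
α₀ = 1/(1 + K1/[H⁺] + K1K2/[H⁺]²) = 1/(1 + 10^+2.23 + 10^+1.17) = 0.005387
DIC = [CO2*]/α₀ = 2.879×10^-5 / 0.005387 = 5.344 mmol/kg
CA = (α₁ + 2α₂)·DIC = (0.9149 + 2×0.07969) × 5.344 = 5.74 mmol/kg

CA = 5.74 mmol/kg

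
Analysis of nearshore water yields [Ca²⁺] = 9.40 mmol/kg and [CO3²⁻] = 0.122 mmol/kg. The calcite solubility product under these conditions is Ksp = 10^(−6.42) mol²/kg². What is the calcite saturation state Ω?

Ksp = 10^(−6.42) = 3.802×10^-7
Ω = [Ca²⁺][CO3²⁻]/Ksp = (9.40×10^-3)(0.122×10^-3) / 3.802×10^-7 = 3.02

Ω = 3.02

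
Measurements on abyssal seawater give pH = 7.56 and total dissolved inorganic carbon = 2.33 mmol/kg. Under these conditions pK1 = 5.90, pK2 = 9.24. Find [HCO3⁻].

[HCO3⁻] = 2.23 mmol/kg

α₁ = 1 / (1 + [H⁺]/K1 + K2/[H⁺]) = 1 / (1 + 10^-1.66 + 10^-1.68)
   = 1 / (1 + 0.021878 + 0.020893) = 1/1.0428 = 0.9590
[HCO3⁻] = α₁ × DIC = 0.9590 × 2.33 = 2.23 mmol/kg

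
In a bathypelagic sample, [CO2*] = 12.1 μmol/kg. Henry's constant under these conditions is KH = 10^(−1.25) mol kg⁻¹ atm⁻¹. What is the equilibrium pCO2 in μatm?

KH = 10^(−1.25) = 5.623×10^-2 mol kg⁻¹ atm⁻¹
pCO2 = [CO2*]/KH = 12.1×10^-6 / 5.623×10^-2 = 2.15×10^-4 atm = 215 μatm

pCO2 = 215 μatm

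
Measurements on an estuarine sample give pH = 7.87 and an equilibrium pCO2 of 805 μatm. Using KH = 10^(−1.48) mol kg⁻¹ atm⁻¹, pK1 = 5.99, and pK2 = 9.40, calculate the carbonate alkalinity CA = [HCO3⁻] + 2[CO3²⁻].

[CO2*] = KH · pCO2 = 10^(−1.48) × 805×10^-6 = 2.666×10^-5 mol/kg
α₀ = 1/(1 + K1/[H⁺] + K1K2/[H⁺]²) = 1/(1 + 10^+1.88 + 10^+0.35) = 0.01264
DIC = [CO2*]/α₀ = 2.666×10^-5 / 0.01264 = 2.108 mmol/kg
CA = (α₁ + 2α₂)·DIC = (0.9591 + 2×0.02830) × 2.108 = 2.14 mmol/kg

CA = 2.14 mmol/kg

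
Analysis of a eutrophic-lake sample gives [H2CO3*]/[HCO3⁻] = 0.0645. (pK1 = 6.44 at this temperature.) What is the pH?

From K1 = [H⁺][HCO3⁻]/[H2CO3*]:  pH = pK1 − log₁₀([H2CO3*]/[HCO3⁻])
log₁₀(0.0645) = -1.190
pH = 6.44 − (-1.190) = 7.63

pH = 7.63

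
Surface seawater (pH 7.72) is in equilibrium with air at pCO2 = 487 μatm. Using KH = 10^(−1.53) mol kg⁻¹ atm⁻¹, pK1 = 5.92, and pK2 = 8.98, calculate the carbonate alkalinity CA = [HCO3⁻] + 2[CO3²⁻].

CA = 1.01 mmol/kg

[CO2*] = KH · pCO2 = 10^(−1.53) × 487×10^-6 = 1.437×10^-5 mol/kg
α₀ = 1/(1 + K1/[H⁺] + K1K2/[H⁺]²) = 1/(1 + 10^+1.80 + 10^+0.54) = 0.01480
DIC = [CO2*]/α₀ = 1.437×10^-5 / 0.01480 = 0.9710 mmol/kg
CA = (α₁ + 2α₂)·DIC = (0.9339 + 2×0.05132) × 0.9710 = 1.01 mmol/kg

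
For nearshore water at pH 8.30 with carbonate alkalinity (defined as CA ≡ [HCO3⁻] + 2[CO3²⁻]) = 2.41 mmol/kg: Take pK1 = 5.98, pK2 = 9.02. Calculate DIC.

DIC = 2.09 mmol/kg

CA = [HCO3⁻] + 2[CO3²⁻] = (α₁ + 2α₂)·DIC
At pH 8.30: [H⁺]/K1 = 10^-2.32 = 0.0047863, K2/[H⁺] = 10^-0.72 = 0.19055
α₁ = 1/(1 + 0.0047863 + 0.19055) = 1/1.1953 = 0.8366; α₂ = α₁·K2/[H⁺] = 0.1594
α₁ + 2α₂ = 1.1554
DIC = CA / (α₁ + 2α₂) = 2.41 / 1.1554 = 2.09 mmol/kg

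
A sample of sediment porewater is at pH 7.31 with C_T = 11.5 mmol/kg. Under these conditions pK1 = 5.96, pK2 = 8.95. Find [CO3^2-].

[CO3²⁻] = 0.247 mmol/kg

α₂ = 1 / (1 + [H⁺]/K2 + [H⁺]²/(K1K2)) = 1 / (1 + 10^+1.64 + 10^+0.29)
   = 1 / (1 + 43.652 + 1.9498) = 1/46.601 = 0.02146
[CO3²⁻] = α₂ × DIC = 0.02146 × 11.5 = 0.247 mmol/kg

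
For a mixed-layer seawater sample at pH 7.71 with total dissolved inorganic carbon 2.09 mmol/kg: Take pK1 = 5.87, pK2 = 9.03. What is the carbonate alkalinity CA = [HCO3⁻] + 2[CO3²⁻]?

CA = 2.16 mmol/kg

CA = [HCO3⁻] + 2[CO3²⁻] = (α₁ + 2α₂)·DIC
At pH 7.71: [H⁺]/K1 = 10^-1.84 = 0.014454, K2/[H⁺] = 10^-1.32 = 0.047863
α₁ = 1/(1 + 0.014454 + 0.047863) = 1/1.0623 = 0.9413; α₂ = α₁·K2/[H⁺] = 0.04506
α₁ + 2α₂ = 1.0314
CA = 1.0314 × 2.09 = 2.16 mmol/kg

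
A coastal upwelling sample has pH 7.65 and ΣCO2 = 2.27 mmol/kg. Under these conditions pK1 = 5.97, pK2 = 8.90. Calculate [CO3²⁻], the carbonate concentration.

α₂ = 1 / (1 + [H⁺]/K2 + [H⁺]²/(K1K2)) = 1 / (1 + 10^+1.25 + 10^-0.43)
   = 1 / (1 + 17.783 + 0.37154) = 1/19.154 = 0.05221
[CO3²⁻] = α₂ × DIC = 0.05221 × 2.27 = 0.119 mmol/kg

[CO3²⁻] = 0.119 mmol/kg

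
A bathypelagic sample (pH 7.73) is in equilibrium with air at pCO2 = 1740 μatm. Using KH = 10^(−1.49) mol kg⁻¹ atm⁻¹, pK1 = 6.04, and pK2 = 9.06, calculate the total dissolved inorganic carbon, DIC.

DIC = 2.94 mmol/kg

[CO2*] = KH · pCO2 = 10^(−1.49) × 1740×10^-6 = 5.631×10^-5 mol/kg
α₀ = 1/(1 + K1/[H⁺] + K1K2/[H⁺]²) = 1/(1 + 10^+1.69 + 10^+0.36) = 0.01913
DIC = [CO2*]/α₀ = 5.631×10^-5 / 0.01913 = 2.94 mmol/kg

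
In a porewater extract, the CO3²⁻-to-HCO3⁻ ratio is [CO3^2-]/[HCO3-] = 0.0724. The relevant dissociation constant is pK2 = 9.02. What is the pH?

pH = 7.88

From K2 = [H⁺][CO3^2-]/[HCO3-]:  pH = pK2 + log₁₀([CO3^2-]/[HCO3-])
log₁₀(0.0724) = -1.140
pH = 9.02 + (-1.140) = 7.88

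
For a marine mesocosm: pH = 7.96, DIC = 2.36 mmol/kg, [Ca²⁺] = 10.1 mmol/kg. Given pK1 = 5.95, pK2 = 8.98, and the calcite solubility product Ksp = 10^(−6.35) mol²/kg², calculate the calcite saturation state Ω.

Ω = 4.61

α₂ = 1 / (1 + [H⁺]/K2 + [H⁺]²/(K1K2)) = 1 / (1 + 10^+1.02 + 10^-0.99)
   = 1 / (1 + 10.471 + 0.10233) = 1/11.574 = 0.08640
[CO3²⁻] = α₂ × DIC = 0.08640 × 2.36 = 0.2039 mmol/kg
Ksp = 10^(−6.35) = 4.467×10^-7
Ω = [Ca²⁺][CO3²⁻]/Ksp = (10.1×10^-3)(2.039×10^-4) / 4.467×10^-7 = 4.61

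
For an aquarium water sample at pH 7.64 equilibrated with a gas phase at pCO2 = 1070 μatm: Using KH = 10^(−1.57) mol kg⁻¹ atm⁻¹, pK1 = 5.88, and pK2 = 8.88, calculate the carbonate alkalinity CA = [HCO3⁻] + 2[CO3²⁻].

CA = 1.85 mmol/kg

[CO2*] = KH · pCO2 = 10^(−1.57) × 1070×10^-6 = 2.880×10^-5 mol/kg
α₀ = 1/(1 + K1/[H⁺] + K1K2/[H⁺]²) = 1/(1 + 10^+1.76 + 10^+0.52) = 0.01617
DIC = [CO2*]/α₀ = 2.880×10^-5 / 0.01617 = 1.781 mmol/kg
CA = (α₁ + 2α₂)·DIC = (0.9303 + 2×0.05353) × 1.781 = 1.85 mmol/kg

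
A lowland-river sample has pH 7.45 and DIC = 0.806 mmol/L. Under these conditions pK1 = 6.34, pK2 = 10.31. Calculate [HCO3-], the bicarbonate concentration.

α₁ = 1 / (1 + [H⁺]/K1 + K2/[H⁺]) = 1 / (1 + 10^-1.11 + 10^-2.86)
   = 1 / (1 + 0.077625 + 0.0013804) = 1/1.0790 = 0.9268
[HCO3⁻] = α₁ × DIC = 0.9268 × 0.806 = 0.747 mmol/L

[HCO3⁻] = 0.747 mmol/L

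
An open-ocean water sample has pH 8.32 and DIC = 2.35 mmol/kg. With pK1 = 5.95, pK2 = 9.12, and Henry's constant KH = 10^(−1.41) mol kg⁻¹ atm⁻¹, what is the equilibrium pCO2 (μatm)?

α₀ = 1 / (1 + K1/[H⁺] + K1K2/[H⁺]²) = 1 / (1 + 10^+2.37 + 10^+1.57)
   = 1 / (1 + 234.42 + 37.154) = 1/272.58 = 0.003669
[CO2*] = α₀ × DIC = 0.003669 × 2.35 = 0.008621 mmol/kg = 8.621 μmol/kg
pCO2 = [CO2*]/KH = 8.621×10^-6 / 3.890×10^-2 = 222 μatm

pCO2 = 222 μatm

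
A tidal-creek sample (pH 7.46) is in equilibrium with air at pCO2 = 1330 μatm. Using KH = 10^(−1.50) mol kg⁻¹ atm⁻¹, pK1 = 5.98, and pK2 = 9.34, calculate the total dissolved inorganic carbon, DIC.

DIC = 1.33 mmol/kg

[CO2*] = KH · pCO2 = 10^(−1.50) × 1330×10^-6 = 4.206×10^-5 mol/kg
α₀ = 1/(1 + K1/[H⁺] + K1K2/[H⁺]²) = 1/(1 + 10^+1.48 + 10^-0.40) = 0.03165
DIC = [CO2*]/α₀ = 4.206×10^-5 / 0.03165 = 1.33 mmol/kg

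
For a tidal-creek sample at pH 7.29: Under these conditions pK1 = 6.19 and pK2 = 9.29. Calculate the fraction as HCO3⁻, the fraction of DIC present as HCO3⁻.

α₁ = 0.918

α₁ = 1 / (1 + [H⁺]/K1 + K2/[H⁺]) = 1 / (1 + 10^-1.10 + 10^-2.00)
   = 1 / (1 + 0.079433 + 0.010000) = 1/1.0894 = 0.9179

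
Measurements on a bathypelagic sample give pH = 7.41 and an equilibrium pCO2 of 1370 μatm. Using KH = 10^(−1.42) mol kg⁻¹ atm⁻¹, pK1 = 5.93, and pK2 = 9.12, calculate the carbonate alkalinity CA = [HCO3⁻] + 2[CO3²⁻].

[CO2*] = KH · pCO2 = 10^(−1.42) × 1370×10^-6 = 5.209×10^-5 mol/kg
α₀ = 1/(1 + K1/[H⁺] + K1K2/[H⁺]²) = 1/(1 + 10^+1.48 + 10^-0.23) = 0.03146
DIC = [CO2*]/α₀ = 5.209×10^-5 / 0.03146 = 1.656 mmol/kg
CA = (α₁ + 2α₂)·DIC = (0.9500 + 2×0.01852) × 1.656 = 1.63 mmol/kg

CA = 1.63 mmol/kg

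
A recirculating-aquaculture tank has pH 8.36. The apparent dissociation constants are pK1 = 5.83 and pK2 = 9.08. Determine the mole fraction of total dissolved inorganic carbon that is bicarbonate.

α₁ = 1 / (1 + [H⁺]/K1 + K2/[H⁺]) = 1 / (1 + 10^-2.53 + 10^-0.72)
   = 1 / (1 + 0.0029512 + 0.19055) = 1/1.1935 = 0.8379

α₁ = 0.838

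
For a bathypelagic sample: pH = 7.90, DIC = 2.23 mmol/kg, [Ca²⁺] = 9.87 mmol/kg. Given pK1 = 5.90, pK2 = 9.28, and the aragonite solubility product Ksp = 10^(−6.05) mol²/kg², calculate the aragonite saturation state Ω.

Ω = 0.979

α₂ = 1 / (1 + [H⁺]/K2 + [H⁺]²/(K1K2)) = 1 / (1 + 10^+1.38 + 10^-0.62)
   = 1 / (1 + 23.988 + 0.23988) = 1/25.228 = 0.03964
[CO3²⁻] = α₂ × DIC = 0.03964 × 2.23 = 0.08839 mmol/kg
Ksp = 10^(−6.05) = 8.913×10^-7
Ω = [Ca²⁺][CO3²⁻]/Ksp = (9.87×10^-3)(8.839×10^-5) / 8.913×10^-7 = 0.979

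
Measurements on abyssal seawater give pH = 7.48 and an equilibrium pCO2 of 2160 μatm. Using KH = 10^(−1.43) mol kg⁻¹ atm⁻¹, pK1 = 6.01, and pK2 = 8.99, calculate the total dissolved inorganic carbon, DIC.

[CO2*] = KH · pCO2 = 10^(−1.43) × 2160×10^-6 = 8.025×10^-5 mol/kg
α₀ = 1/(1 + K1/[H⁺] + K1K2/[H⁺]²) = 1/(1 + 10^+1.47 + 10^-0.04) = 0.03182
DIC = [CO2*]/α₀ = 8.025×10^-5 / 0.03182 = 2.52 mmol/kg

DIC = 2.52 mmol/kg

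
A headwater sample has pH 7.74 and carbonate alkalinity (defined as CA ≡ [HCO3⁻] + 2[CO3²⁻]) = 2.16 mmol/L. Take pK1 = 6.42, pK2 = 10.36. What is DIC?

CA = [HCO3⁻] + 2[CO3²⁻] = (α₁ + 2α₂)·DIC
At pH 7.74: [H⁺]/K1 = 10^-1.32 = 0.047863, K2/[H⁺] = 10^-2.62 = 0.0023988
α₁ = 1/(1 + 0.047863 + 0.0023988) = 1/1.0503 = 0.9521; α₂ = α₁·K2/[H⁺] = 0.002284
α₁ + 2α₂ = 0.9567
DIC = CA / (α₁ + 2α₂) = 2.16 / 0.9567 = 2.26 mmol/L

DIC = 2.26 mmol/L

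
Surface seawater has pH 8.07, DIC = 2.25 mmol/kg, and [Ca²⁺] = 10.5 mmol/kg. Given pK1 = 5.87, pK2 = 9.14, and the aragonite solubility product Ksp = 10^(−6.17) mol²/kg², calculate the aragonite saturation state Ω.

α₂ = 1 / (1 + [H⁺]/K2 + [H⁺]²/(K1K2)) = 1 / (1 + 10^+1.07 + 10^-1.13)
   = 1 / (1 + 11.749 + 0.074131) = 1/12.823 = 0.07798
[CO3²⁻] = α₂ × DIC = 0.07798 × 2.25 = 0.1755 mmol/kg
Ksp = 10^(−6.17) = 6.761×10^-7
Ω = [Ca²⁺][CO3²⁻]/Ksp = (10.5×10^-3)(1.755×10^-4) / 6.761×10^-7 = 2.73

Ω = 2.73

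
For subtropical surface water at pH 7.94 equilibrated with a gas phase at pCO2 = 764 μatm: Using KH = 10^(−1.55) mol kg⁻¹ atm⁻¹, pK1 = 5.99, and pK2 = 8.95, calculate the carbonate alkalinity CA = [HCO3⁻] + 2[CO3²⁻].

[CO2*] = KH · pCO2 = 10^(−1.55) × 764×10^-6 = 2.153×10^-5 mol/kg
α₀ = 1/(1 + K1/[H⁺] + K1K2/[H⁺]²) = 1/(1 + 10^+1.95 + 10^+0.94) = 0.01012
DIC = [CO2*]/α₀ = 2.153×10^-5 / 0.01012 = 2.128 mmol/kg
CA = (α₁ + 2α₂)·DIC = (0.9018 + 2×0.08812) × 2.128 = 2.29 mmol/kg

CA = 2.29 mmol/kg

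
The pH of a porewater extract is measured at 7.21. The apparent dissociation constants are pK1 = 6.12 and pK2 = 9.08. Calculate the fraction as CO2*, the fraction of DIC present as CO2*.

α₀ = 1 / (1 + K1/[H⁺] + K1K2/[H⁺]²) = 1 / (1 + 10^+1.09 + 10^-0.78)
   = 1 / (1 + 12.303 + 0.16596) = 1/13.469 = 0.07425

α₀ = 0.0742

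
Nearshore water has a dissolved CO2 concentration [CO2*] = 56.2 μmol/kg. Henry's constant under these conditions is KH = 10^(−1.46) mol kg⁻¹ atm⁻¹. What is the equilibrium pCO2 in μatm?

KH = 10^(−1.46) = 3.467×10^-2 mol kg⁻¹ atm⁻¹
pCO2 = [CO2*]/KH = 56.2×10^-6 / 3.467×10^-2 = 1.62×10^-3 atm = 1620 μatm

pCO2 = 1620 μatm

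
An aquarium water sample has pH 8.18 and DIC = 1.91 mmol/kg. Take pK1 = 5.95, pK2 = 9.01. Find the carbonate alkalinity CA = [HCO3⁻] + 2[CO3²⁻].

CA = [HCO3⁻] + 2[CO3²⁻] = (α₁ + 2α₂)·DIC
At pH 8.18: [H⁺]/K1 = 10^-2.23 = 0.0058884, K2/[H⁺] = 10^-0.83 = 0.14791
α₁ = 1/(1 + 0.0058884 + 0.14791) = 1/1.1538 = 0.8667; α₂ = α₁·K2/[H⁺] = 0.1282
α₁ + 2α₂ = 1.1231
CA = 1.1231 × 1.91 = 2.15 mmol/kg

CA = 2.15 mmol/kg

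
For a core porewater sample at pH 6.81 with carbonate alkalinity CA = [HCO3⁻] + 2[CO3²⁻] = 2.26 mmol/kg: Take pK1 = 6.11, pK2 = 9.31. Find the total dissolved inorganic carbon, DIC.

DIC = 2.70 mmol/kg

CA = [HCO3⁻] + 2[CO3²⁻] = (α₁ + 2α₂)·DIC
At pH 6.81: [H⁺]/K1 = 10^-0.70 = 0.19953, K2/[H⁺] = 10^-2.50 = 0.0031623
α₁ = 1/(1 + 0.19953 + 0.0031623) = 1/1.2027 = 0.8315; α₂ = α₁·K2/[H⁺] = 0.002629
α₁ + 2α₂ = 0.8367
DIC = CA / (α₁ + 2α₂) = 2.26 / 0.8367 = 2.70 mmol/kg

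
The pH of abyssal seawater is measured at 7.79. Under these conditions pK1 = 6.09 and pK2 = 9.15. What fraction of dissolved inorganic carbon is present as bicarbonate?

α₁ = 1 / (1 + [H⁺]/K1 + K2/[H⁺]) = 1 / (1 + 10^-1.70 + 10^-1.36)
   = 1 / (1 + 0.019953 + 0.043652) = 1/1.0636 = 0.9402

α₁ = 0.940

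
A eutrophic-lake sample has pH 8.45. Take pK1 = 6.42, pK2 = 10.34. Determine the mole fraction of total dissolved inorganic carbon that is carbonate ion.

α₂ = 0.0126

α₂ = 1 / (1 + [H⁺]/K2 + [H⁺]²/(K1K2)) = 1 / (1 + 10^+1.89 + 10^-0.14)
   = 1 / (1 + 77.625 + 0.72444) = 1/79.349 = 0.01260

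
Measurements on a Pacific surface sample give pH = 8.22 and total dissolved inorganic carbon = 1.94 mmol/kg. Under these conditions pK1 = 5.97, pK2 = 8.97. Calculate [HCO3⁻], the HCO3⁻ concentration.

α₁ = 1 / (1 + [H⁺]/K1 + K2/[H⁺]) = 1 / (1 + 10^-2.25 + 10^-0.75)
   = 1 / (1 + 0.0056234 + 0.17783) = 1/1.1835 = 0.8450
[HCO3⁻] = α₁ × DIC = 0.8450 × 1.94 = 1.64 mmol/kg

[HCO3⁻] = 1.64 mmol/kg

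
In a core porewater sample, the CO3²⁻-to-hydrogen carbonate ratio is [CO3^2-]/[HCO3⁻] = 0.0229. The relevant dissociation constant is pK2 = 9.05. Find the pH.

pH = 7.41

From K2 = [H⁺][CO3^2-]/[HCO3⁻]:  pH = pK2 + log₁₀([CO3^2-]/[HCO3⁻])
log₁₀(0.0229) = -1.640
pH = 9.05 + (-1.640) = 7.41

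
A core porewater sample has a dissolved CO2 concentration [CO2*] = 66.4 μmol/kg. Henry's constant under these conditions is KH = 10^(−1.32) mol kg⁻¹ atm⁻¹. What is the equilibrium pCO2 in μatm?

pCO2 = 1390 μatm

KH = 10^(−1.32) = 4.786×10^-2 mol kg⁻¹ atm⁻¹
pCO2 = [CO2*]/KH = 66.4×10^-6 / 4.786×10^-2 = 1.39×10^-3 atm = 1390 μatm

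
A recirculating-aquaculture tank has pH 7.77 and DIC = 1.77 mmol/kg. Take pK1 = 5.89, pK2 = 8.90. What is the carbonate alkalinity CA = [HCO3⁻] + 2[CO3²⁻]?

CA = [HCO3⁻] + 2[CO3²⁻] = (α₁ + 2α₂)·DIC
At pH 7.77: [H⁺]/K1 = 10^-1.88 = 0.013183, K2/[H⁺] = 10^-1.13 = 0.074131
α₁ = 1/(1 + 0.013183 + 0.074131) = 1/1.0873 = 0.9197; α₂ = α₁·K2/[H⁺] = 0.06818
α₁ + 2α₂ = 1.0561
CA = 1.0561 × 1.77 = 1.87 mmol/kg

CA = 1.87 mmol/kg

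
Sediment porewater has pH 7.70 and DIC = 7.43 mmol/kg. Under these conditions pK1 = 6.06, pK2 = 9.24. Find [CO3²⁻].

α₂ = 1 / (1 + [H⁺]/K2 + [H⁺]²/(K1K2)) = 1 / (1 + 10^+1.54 + 10^-0.10)
   = 1 / (1 + 34.674 + 0.79433) = 1/36.468 = 0.02742
[CO3²⁻] = α₂ × DIC = 0.02742 × 7.43 = 0.204 mmol/kg

[CO3²⁻] = 0.204 mmol/kg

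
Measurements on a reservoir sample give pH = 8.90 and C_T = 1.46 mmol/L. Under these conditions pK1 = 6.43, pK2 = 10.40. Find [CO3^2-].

α₂ = 1 / (1 + [H⁺]/K2 + [H⁺]²/(K1K2)) = 1 / (1 + 10^+1.50 + 10^-0.97)
   = 1 / (1 + 31.623 + 0.10715) = 1/32.730 = 0.03055
[CO3²⁻] = α₂ × DIC = 0.03055 × 1.46 = 0.0446 mmol/L

[CO3²⁻] = 0.0446 mmol/L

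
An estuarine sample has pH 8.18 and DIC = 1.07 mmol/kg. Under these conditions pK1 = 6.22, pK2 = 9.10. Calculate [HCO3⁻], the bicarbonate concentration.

α₁ = 1 / (1 + [H⁺]/K1 + K2/[H⁺]) = 1 / (1 + 10^-1.96 + 10^-0.92)
   = 1 / (1 + 0.010965 + 0.12023) = 1/1.1312 = 0.8840
[HCO3⁻] = α₁ × DIC = 0.8840 × 1.07 = 0.946 mmol/kg

[HCO3⁻] = 0.946 mmol/kg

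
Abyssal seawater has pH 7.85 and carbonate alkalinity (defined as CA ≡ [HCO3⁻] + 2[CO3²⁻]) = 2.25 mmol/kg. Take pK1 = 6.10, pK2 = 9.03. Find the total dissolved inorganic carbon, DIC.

DIC = 2.15 mmol/kg

CA = [HCO3⁻] + 2[CO3²⁻] = (α₁ + 2α₂)·DIC
At pH 7.85: [H⁺]/K1 = 10^-1.75 = 0.017783, K2/[H⁺] = 10^-1.18 = 0.066069
α₁ = 1/(1 + 0.017783 + 0.066069) = 1/1.0839 = 0.9226; α₂ = α₁·K2/[H⁺] = 0.06096
α₁ + 2α₂ = 1.0446
DIC = CA / (α₁ + 2α₂) = 2.25 / 1.0446 = 2.15 mmol/kg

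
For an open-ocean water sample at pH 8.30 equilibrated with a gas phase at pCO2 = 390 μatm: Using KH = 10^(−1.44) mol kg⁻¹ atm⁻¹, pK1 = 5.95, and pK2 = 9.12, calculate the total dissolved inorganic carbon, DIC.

[CO2*] = KH · pCO2 = 10^(−1.44) × 390×10^-6 = 1.416×10^-5 mol/kg
α₀ = 1/(1 + K1/[H⁺] + K1K2/[H⁺]²) = 1/(1 + 10^+2.35 + 10^+1.53) = 0.003865
DIC = [CO2*]/α₀ = 1.416×10^-5 / 0.003865 = 3.66 mmol/kg

DIC = 3.66 mmol/kg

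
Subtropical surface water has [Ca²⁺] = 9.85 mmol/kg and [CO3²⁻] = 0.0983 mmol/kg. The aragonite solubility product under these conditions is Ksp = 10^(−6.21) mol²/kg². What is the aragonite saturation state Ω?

Ω = 1.57

Ksp = 10^(−6.21) = 6.166×10^-7
Ω = [Ca²⁺][CO3²⁻]/Ksp = (9.85×10^-3)(0.0983×10^-3) / 6.166×10^-7 = 1.57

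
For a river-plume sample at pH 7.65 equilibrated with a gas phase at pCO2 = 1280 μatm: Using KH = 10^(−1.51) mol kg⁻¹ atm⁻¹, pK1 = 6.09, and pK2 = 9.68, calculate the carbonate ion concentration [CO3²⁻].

[CO2*] = KH · pCO2 = 10^(−1.51) × 1280×10^-6 = 3.956×10^-5 mol/kg
α₀ = 1/(1 + K1/[H⁺] + K1K2/[H⁺]²) = 1/(1 + 10^+1.56 + 10^-0.47) = 0.02656
DIC = [CO2*]/α₀ = 3.956×10^-5 / 0.02656 = 1.489 mmol/kg
[CO3²⁻] = α₂·DIC; α₂ = 0.009001, so [CO3²⁻] = 0.009001 × 1.489 = 0.0134 mmol/kg = 13.4 μmol/kg

[CO3²⁻] = 13.4 μmol/kg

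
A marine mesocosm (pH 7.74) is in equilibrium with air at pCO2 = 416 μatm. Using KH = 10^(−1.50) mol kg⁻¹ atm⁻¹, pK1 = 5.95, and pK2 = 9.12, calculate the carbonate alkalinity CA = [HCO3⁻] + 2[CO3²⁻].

[CO2*] = KH · pCO2 = 10^(−1.50) × 416×10^-6 = 1.316×10^-5 mol/kg
α₀ = 1/(1 + K1/[H⁺] + K1K2/[H⁺]²) = 1/(1 + 10^+1.79 + 10^+0.41) = 0.01533
DIC = [CO2*]/α₀ = 1.316×10^-5 / 0.01533 = 0.8581 mmol/kg
CA = (α₁ + 2α₂)·DIC = (0.9453 + 2×0.03941) × 0.8581 = 0.879 mmol/kg

CA = 0.879 mmol/kg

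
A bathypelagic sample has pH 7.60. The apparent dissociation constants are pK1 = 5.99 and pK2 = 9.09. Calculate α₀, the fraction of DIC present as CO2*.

α₀ = 0.0232

α₀ = 1 / (1 + K1/[H⁺] + K1K2/[H⁺]²) = 1 / (1 + 10^+1.61 + 10^+0.12)
   = 1 / (1 + 40.738 + 1.3183) = 1/43.056 = 0.02323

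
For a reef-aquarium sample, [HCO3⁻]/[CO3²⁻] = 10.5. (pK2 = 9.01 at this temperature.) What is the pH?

From K2 = [H⁺][CO3²⁻]/[HCO3⁻]:  pH = pK2 − log₁₀([HCO3⁻]/[CO3²⁻])
log₁₀(10.5) = +1.021
pH = 9.01 − (+1.021) = 7.99

pH = 7.99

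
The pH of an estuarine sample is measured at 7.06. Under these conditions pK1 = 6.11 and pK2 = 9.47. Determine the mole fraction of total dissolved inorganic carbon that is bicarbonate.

α₁ = 0.896

α₁ = 1 / (1 + [H⁺]/K1 + K2/[H⁺]) = 1 / (1 + 10^-0.95 + 10^-2.41)
   = 1 / (1 + 0.11220 + 0.0038905) = 1/1.1161 = 0.8960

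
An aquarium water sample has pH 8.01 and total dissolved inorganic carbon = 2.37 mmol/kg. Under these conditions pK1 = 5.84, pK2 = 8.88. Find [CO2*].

[CO2*] = 14.0 μmol/kg

α₀ = 1 / (1 + K1/[H⁺] + K1K2/[H⁺]²) = 1 / (1 + 10^+2.17 + 10^+1.30)
   = 1 / (1 + 147.91 + 19.953) = 1/168.86 = 0.005922
[CO2*] = α₀ × DIC = 0.005922 × 2.37 = 0.0140 mmol/kg = 14.0 μmol/kg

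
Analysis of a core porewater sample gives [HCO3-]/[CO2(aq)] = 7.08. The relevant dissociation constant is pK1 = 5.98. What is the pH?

From K1 = [H⁺][HCO3-]/[CO2(aq)]:  pH = pK1 + log₁₀([HCO3-]/[CO2(aq)])
log₁₀(7.08) = +0.850
pH = 5.98 + (+0.850) = 6.83

pH = 6.83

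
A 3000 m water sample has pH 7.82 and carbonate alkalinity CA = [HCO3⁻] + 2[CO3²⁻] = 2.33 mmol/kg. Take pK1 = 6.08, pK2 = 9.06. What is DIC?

CA = [HCO3⁻] + 2[CO3²⁻] = (α₁ + 2α₂)·DIC
At pH 7.82: [H⁺]/K1 = 10^-1.74 = 0.018197, K2/[H⁺] = 10^-1.24 = 0.057544
α₁ = 1/(1 + 0.018197 + 0.057544) = 1/1.0757 = 0.9296; α₂ = α₁·K2/[H⁺] = 0.05349
α₁ + 2α₂ = 1.0366
DIC = CA / (α₁ + 2α₂) = 2.33 / 1.0366 = 2.25 mmol/kg

DIC = 2.25 mmol/kg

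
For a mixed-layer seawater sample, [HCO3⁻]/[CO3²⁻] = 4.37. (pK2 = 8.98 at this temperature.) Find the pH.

From K2 = [H⁺][CO3²⁻]/[HCO3⁻]:  pH = pK2 − log₁₀([HCO3⁻]/[CO3²⁻])
log₁₀(4.37) = +0.640
pH = 8.98 − (+0.640) = 8.34

pH = 8.34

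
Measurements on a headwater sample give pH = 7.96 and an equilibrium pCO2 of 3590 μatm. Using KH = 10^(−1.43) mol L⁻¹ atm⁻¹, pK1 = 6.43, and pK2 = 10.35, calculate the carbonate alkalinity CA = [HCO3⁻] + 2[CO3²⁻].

[CO2*] = KH · pCO2 = 10^(−1.43) × 3590×10^-6 = 1.334×10^-4 mol/L
α₀ = 1/(1 + K1/[H⁺] + K1K2/[H⁺]²) = 1/(1 + 10^+1.53 + 10^-0.86) = 0.02855
DIC = [CO2*]/α₀ = 1.334×10^-4 / 0.02855 = 4.671 mmol/L
CA = (α₁ + 2α₂)·DIC = (0.9675 + 2×0.003941) × 4.671 = 4.56 mmol/L

CA = 4.56 mmol/L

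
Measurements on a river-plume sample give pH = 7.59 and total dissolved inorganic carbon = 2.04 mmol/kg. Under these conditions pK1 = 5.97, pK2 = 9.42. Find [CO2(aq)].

[CO2*] = 0.0471 mmol/kg

α₀ = 1 / (1 + K1/[H⁺] + K1K2/[H⁺]²) = 1 / (1 + 10^+1.62 + 10^-0.21)
   = 1 / (1 + 41.687 + 0.61660) = 1/43.304 = 0.02309
[CO2*] = α₀ × DIC = 0.02309 × 2.04 = 0.0471 mmol/kg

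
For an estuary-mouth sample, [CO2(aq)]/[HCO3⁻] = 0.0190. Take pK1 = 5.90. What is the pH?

pH = 7.62

From K1 = [H⁺][HCO3⁻]/[CO2(aq)]:  pH = pK1 − log₁₀([CO2(aq)]/[HCO3⁻])
log₁₀(0.0190) = -1.721
pH = 5.90 − (-1.721) = 7.62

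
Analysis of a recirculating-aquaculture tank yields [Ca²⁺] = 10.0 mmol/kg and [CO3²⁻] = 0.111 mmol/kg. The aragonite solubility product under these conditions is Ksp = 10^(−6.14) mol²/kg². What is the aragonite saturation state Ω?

Ksp = 10^(−6.14) = 7.244×10^-7
Ω = [Ca²⁺][CO3²⁻]/Ksp = (10.0×10^-3)(0.111×10^-3) / 7.244×10^-7 = 1.53

Ω = 1.53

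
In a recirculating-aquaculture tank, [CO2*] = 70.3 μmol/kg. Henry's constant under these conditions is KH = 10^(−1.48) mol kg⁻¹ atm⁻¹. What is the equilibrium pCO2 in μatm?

KH = 10^(−1.48) = 3.311×10^-2 mol kg⁻¹ atm⁻¹
pCO2 = [CO2*]/KH = 70.3×10^-6 / 3.311×10^-2 = 2.12×10^-3 atm = 2120 μatm

pCO2 = 2120 μatm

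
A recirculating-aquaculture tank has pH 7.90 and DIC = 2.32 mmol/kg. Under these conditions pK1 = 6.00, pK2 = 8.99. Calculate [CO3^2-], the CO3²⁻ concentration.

[CO3²⁻] = 0.172 mmol/kg

α₂ = 1 / (1 + [H⁺]/K2 + [H⁺]²/(K1K2)) = 1 / (1 + 10^+1.09 + 10^-0.81)
   = 1 / (1 + 12.303 + 0.15488) = 1/13.458 = 0.07431
[CO3²⁻] = α₂ × DIC = 0.07431 × 2.32 = 0.172 mmol/kg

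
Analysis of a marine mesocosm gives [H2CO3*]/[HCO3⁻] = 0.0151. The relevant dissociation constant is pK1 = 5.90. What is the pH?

pH = 7.72

From K1 = [H⁺][HCO3⁻]/[H2CO3*]:  pH = pK1 − log₁₀([H2CO3*]/[HCO3⁻])
log₁₀(0.0151) = -1.821
pH = 5.90 − (-1.821) = 7.72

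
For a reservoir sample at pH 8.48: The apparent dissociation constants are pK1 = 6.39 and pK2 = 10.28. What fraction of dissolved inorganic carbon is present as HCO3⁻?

α₁ = 0.977

α₁ = 1 / (1 + [H⁺]/K1 + K2/[H⁺]) = 1 / (1 + 10^-2.09 + 10^-1.80)
   = 1 / (1 + 0.0081283 + 0.015849) = 1/1.0240 = 0.9766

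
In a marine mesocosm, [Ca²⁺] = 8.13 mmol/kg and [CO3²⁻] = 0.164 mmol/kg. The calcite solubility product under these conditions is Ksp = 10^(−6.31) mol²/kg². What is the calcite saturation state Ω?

Ksp = 10^(−6.31) = 4.898×10^-7
Ω = [Ca²⁺][CO3²⁻]/Ksp = (8.13×10^-3)(0.164×10^-3) / 4.898×10^-7 = 2.72

Ω = 2.72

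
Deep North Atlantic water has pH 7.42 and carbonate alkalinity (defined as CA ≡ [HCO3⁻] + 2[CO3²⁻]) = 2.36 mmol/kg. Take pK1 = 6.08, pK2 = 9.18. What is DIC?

DIC = 2.42 mmol/kg

CA = [HCO3⁻] + 2[CO3²⁻] = (α₁ + 2α₂)·DIC
At pH 7.42: [H⁺]/K1 = 10^-1.34 = 0.045709, K2/[H⁺] = 10^-1.76 = 0.017378
α₁ = 1/(1 + 0.045709 + 0.017378) = 1/1.0631 = 0.9407; α₂ = α₁·K2/[H⁺] = 0.01635
α₁ + 2α₂ = 0.9734
DIC = CA / (α₁ + 2α₂) = 2.36 / 0.9734 = 2.42 mmol/kg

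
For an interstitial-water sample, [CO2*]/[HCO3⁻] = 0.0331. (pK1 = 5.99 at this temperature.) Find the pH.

pH = 7.47

From K1 = [H⁺][HCO3⁻]/[CO2*]:  pH = pK1 − log₁₀([CO2*]/[HCO3⁻])
log₁₀(0.0331) = -1.480
pH = 5.99 − (-1.480) = 7.47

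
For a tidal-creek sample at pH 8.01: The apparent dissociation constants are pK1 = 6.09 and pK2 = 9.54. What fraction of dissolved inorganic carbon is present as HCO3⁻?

α₁ = 0.960

α₁ = 1 / (1 + [H⁺]/K1 + K2/[H⁺]) = 1 / (1 + 10^-1.92 + 10^-1.53)
   = 1 / (1 + 0.012023 + 0.029512) = 1/1.0415 = 0.9601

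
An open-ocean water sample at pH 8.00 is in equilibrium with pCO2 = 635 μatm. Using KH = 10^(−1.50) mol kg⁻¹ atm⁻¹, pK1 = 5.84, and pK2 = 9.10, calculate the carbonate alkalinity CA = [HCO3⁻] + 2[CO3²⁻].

[CO2*] = KH · pCO2 = 10^(−1.50) × 635×10^-6 = 2.008×10^-5 mol/kg
α₀ = 1/(1 + K1/[H⁺] + K1K2/[H⁺]²) = 1/(1 + 10^+2.16 + 10^+1.06) = 0.006368
DIC = [CO2*]/α₀ = 2.008×10^-5 / 0.006368 = 3.153 mmol/kg
CA = (α₁ + 2α₂)·DIC = (0.9205 + 2×0.07312) × 3.153 = 3.36 mmol/kg

CA = 3.36 mmol/kg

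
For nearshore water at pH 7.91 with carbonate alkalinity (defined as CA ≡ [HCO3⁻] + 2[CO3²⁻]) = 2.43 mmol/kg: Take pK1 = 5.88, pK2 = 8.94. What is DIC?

DIC = 2.26 mmol/kg

CA = [HCO3⁻] + 2[CO3²⁻] = (α₁ + 2α₂)·DIC
At pH 7.91: [H⁺]/K1 = 10^-2.03 = 0.0093325, K2/[H⁺] = 10^-1.03 = 0.093325
α₁ = 1/(1 + 0.0093325 + 0.093325) = 1/1.1027 = 0.9069; α₂ = α₁·K2/[H⁺] = 0.08464
α₁ + 2α₂ = 1.0762
DIC = CA / (α₁ + 2α₂) = 2.43 / 1.0762 = 2.26 mmol/kg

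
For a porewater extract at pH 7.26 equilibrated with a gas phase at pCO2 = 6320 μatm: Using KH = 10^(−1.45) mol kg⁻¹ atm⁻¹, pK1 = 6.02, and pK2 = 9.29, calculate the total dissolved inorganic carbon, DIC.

[CO2*] = KH · pCO2 = 10^(−1.45) × 6320×10^-6 = 2.242×10^-4 mol/kg
α₀ = 1/(1 + K1/[H⁺] + K1K2/[H⁺]²) = 1/(1 + 10^+1.24 + 10^-0.79) = 0.05394
DIC = [CO2*]/α₀ = 2.242×10^-4 / 0.05394 = 4.16 mmol/kg

DIC = 4.16 mmol/kg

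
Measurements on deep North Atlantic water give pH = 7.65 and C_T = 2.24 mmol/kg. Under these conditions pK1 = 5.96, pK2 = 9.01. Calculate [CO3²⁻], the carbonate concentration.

[CO3²⁻] = 0.0919 mmol/kg

α₂ = 1 / (1 + [H⁺]/K2 + [H⁺]²/(K1K2)) = 1 / (1 + 10^+1.36 + 10^-0.33)
   = 1 / (1 + 22.909 + 0.46774) = 1/24.376 = 0.04102
[CO3²⁻] = α₂ × DIC = 0.04102 × 2.24 = 0.0919 mmol/kg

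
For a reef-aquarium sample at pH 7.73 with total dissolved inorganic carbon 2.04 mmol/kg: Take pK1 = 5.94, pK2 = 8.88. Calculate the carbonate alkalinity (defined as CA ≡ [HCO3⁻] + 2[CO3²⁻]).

CA = [HCO3⁻] + 2[CO3²⁻] = (α₁ + 2α₂)·DIC
At pH 7.73: [H⁺]/K1 = 10^-1.79 = 0.016218, K2/[H⁺] = 10^-1.15 = 0.070795
α₁ = 1/(1 + 0.016218 + 0.070795) = 1/1.0870 = 0.9200; α₂ = α₁·K2/[H⁺] = 0.06513
α₁ + 2α₂ = 1.0502
CA = 1.0502 × 2.04 = 2.14 mmol/kg

CA = 2.14 mmol/kg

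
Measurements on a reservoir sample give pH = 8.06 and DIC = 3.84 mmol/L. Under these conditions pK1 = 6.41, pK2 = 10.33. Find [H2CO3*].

[CO2*] = 0.0836 mmol/L

α₀ = 1 / (1 + K1/[H⁺] + K1K2/[H⁺]²) = 1 / (1 + 10^+1.65 + 10^-0.62)
   = 1 / (1 + 44.668 + 0.23988) = 1/45.908 = 0.02178
[CO2*] = α₀ × DIC = 0.02178 × 3.84 = 0.0836 mmol/L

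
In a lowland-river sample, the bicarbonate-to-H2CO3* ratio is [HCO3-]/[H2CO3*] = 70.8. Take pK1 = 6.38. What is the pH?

pH = 8.23

From K1 = [H⁺][HCO3-]/[H2CO3*]:  pH = pK1 + log₁₀([HCO3-]/[H2CO3*])
log₁₀(70.8) = +1.850
pH = 6.38 + (+1.850) = 8.23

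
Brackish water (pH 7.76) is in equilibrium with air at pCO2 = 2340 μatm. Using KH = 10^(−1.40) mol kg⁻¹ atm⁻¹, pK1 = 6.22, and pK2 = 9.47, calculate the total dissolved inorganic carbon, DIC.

[CO2*] = KH · pCO2 = 10^(−1.40) × 2340×10^-6 = 9.316×10^-5 mol/kg
α₀ = 1/(1 + K1/[H⁺] + K1K2/[H⁺]²) = 1/(1 + 10^+1.54 + 10^-0.17) = 0.02751
DIC = [CO2*]/α₀ = 9.316×10^-5 / 0.02751 = 3.39 mmol/kg

DIC = 3.39 mmol/kg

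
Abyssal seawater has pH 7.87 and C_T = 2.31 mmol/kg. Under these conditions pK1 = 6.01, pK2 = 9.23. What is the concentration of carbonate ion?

[CO3²⁻] = 0.0954 mmol/kg

α₂ = 1 / (1 + [H⁺]/K2 + [H⁺]²/(K1K2)) = 1 / (1 + 10^+1.36 + 10^-0.50)
   = 1 / (1 + 22.909 + 0.31623) = 1/24.225 = 0.04128
[CO3²⁻] = α₂ × DIC = 0.04128 × 2.31 = 0.0954 mmol/kg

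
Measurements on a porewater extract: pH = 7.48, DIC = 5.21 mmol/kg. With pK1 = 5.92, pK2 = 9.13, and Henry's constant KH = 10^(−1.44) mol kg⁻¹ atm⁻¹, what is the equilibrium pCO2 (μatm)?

α₀ = 1 / (1 + K1/[H⁺] + K1K2/[H⁺]²) = 1 / (1 + 10^+1.56 + 10^-0.09)
   = 1 / (1 + 36.308 + 0.81283) = 1/38.121 = 0.02623
[CO2*] = α₀ × DIC = 0.02623 × 5.21 = 0.1367 mmol/kg
pCO2 = [CO2*]/KH = 1.367×10^-4 / 3.631×10^-2 = 3760 μatm

pCO2 = 3760 μatm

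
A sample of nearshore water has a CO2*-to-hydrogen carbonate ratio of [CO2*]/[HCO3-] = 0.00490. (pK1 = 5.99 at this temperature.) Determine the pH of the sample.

pH = 8.30

From K1 = [H⁺][HCO3-]/[CO2*]:  pH = pK1 − log₁₀([CO2*]/[HCO3-])
log₁₀(0.00490) = -2.310
pH = 5.99 − (-2.310) = 8.30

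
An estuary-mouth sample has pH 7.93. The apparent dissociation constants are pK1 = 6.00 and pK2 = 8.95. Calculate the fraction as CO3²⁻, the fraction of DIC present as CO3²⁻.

α₂ = 1 / (1 + [H⁺]/K2 + [H⁺]²/(K1K2)) = 1 / (1 + 10^+1.02 + 10^-0.91)
   = 1 / (1 + 10.471 + 0.12303) = 1/11.594 = 0.08625

α₂ = 0.0862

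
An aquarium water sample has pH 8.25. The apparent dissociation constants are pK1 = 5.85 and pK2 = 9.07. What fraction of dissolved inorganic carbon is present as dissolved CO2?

α₀ = 1 / (1 + K1/[H⁺] + K1K2/[H⁺]²) = 1 / (1 + 10^+2.40 + 10^+1.58)
   = 1 / (1 + 251.19 + 38.019) = 1/290.21 = 0.003446

α₀ = 0.00345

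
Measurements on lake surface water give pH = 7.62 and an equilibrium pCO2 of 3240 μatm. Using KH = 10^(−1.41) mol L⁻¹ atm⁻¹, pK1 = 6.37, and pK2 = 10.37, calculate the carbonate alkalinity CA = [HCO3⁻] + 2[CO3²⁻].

[CO2*] = KH · pCO2 = 10^(−1.41) × 3240×10^-6 = 1.261×10^-4 mol/L
α₀ = 1/(1 + K1/[H⁺] + K1K2/[H⁺]²) = 1/(1 + 10^+1.25 + 10^-1.50) = 0.05315
DIC = [CO2*]/α₀ = 1.261×10^-4 / 0.05315 = 2.372 mmol/L
CA = (α₁ + 2α₂)·DIC = (0.9452 + 2×0.001681) × 2.372 = 2.25 mmol/L

CA = 2.25 mmol/L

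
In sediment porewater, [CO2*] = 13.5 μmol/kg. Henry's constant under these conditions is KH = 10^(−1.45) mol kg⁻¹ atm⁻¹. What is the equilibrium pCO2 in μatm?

KH = 10^(−1.45) = 3.548×10^-2 mol kg⁻¹ atm⁻¹
pCO2 = [CO2*]/KH = 13.5×10^-6 / 3.548×10^-2 = 3.80×10^-4 atm = 380 μatm

pCO2 = 380 μatm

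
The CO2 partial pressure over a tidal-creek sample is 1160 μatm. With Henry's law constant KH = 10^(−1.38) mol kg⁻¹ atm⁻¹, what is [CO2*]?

KH = 10^(−1.38) = 4.169×10^-2 mol kg⁻¹ atm⁻¹
[CO2*] = KH · pCO2 = 4.169×10^-2 × 1160×10^-6 atm = 4.84×10^-5 mol/kg

[CO2*] = 48.4 μmol/kg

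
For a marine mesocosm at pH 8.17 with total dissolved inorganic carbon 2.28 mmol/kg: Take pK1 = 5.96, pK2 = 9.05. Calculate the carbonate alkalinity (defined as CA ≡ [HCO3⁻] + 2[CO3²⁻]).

CA = 2.53 mmol/kg

CA = [HCO3⁻] + 2[CO3²⁻] = (α₁ + 2α₂)·DIC
At pH 8.17: [H⁺]/K1 = 10^-2.21 = 0.0061660, K2/[H⁺] = 10^-0.88 = 0.13183
α₁ = 1/(1 + 0.0061660 + 0.13183) = 1/1.1380 = 0.8787; α₂ = α₁·K2/[H⁺] = 0.1158
α₁ + 2α₂ = 1.1104
CA = 1.1104 × 2.28 = 2.53 mmol/kg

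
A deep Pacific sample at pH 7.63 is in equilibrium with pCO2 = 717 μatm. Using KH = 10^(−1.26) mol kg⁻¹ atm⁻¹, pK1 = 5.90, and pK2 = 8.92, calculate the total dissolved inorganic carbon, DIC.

DIC = 2.26 mmol/kg

[CO2*] = KH · pCO2 = 10^(−1.26) × 717×10^-6 = 3.940×10^-5 mol/kg
α₀ = 1/(1 + K1/[H⁺] + K1K2/[H⁺]²) = 1/(1 + 10^+1.73 + 10^+0.44) = 0.01740
DIC = [CO2*]/α₀ = 3.940×10^-5 / 0.01740 = 2.26 mmol/kg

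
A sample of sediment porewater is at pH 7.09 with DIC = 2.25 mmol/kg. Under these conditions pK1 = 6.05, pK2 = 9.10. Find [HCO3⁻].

α₁ = 1 / (1 + [H⁺]/K1 + K2/[H⁺]) = 1 / (1 + 10^-1.04 + 10^-2.01)
   = 1 / (1 + 0.091201 + 0.0097724) = 1/1.1010 = 0.9083
[HCO3⁻] = α₁ × DIC = 0.9083 × 2.25 = 2.04 mmol/kg

[HCO3⁻] = 2.04 mmol/kg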